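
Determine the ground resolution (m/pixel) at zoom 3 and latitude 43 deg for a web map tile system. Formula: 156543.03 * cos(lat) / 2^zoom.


res = 156543.03 * cos(43) / 2^3 = 156543.03 * 0.7313537 / 8 = 14311.04 m/pixel

14311.04 m/pixel


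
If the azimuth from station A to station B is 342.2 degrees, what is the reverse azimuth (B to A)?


back azimuth = (342.2 + 180) mod 360 = 162.2 degrees

162.2 degrees


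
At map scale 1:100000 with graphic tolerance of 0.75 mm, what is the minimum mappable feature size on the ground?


ground = 0.75 mm * 100000 / 1000 = 75.0 m

75.0 m


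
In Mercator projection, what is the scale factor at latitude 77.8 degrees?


SF = 1 / cos(77.8) = 1 / 0.211325 = 4.732

4.732


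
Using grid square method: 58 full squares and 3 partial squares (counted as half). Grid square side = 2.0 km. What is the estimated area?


effective squares = 58 + 3 * 0.5 = 59.5
area = 59.5 * 4.0 = 238.0 km^2

238.0 km^2


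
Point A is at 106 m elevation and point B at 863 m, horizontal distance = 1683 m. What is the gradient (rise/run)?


gradient = (863 - 106) / 1683 = 757 / 1683 = 0.4498

0.4498


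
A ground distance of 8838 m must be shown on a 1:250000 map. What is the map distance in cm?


map_cm = 8838 * 100 / 250000 = 3.5352 cm ≈ 3.54 cm

3.54 cm


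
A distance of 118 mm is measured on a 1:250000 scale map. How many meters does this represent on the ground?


ground = 118 mm * 250000 / 1000 = 29500.0 m

29500.0 m


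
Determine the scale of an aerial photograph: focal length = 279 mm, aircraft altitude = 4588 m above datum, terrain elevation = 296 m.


scale = f / (H - h) = 279 mm / 4292 m = 279 / 4292000 = 1:15384

1:15384


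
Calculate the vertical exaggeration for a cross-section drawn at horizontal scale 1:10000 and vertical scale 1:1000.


VE = horizontal_scale / vertical_scale = 10000 / 1000 = 10.0

10.0x


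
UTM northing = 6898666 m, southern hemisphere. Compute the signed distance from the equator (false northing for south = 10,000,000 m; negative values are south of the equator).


For southern: actual = 6898666 - 10000000 = -3101334 m

-3101334 m


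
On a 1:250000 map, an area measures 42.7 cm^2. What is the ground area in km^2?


ground_area = 42.7 * (250000/100)^2 = 266875000.0 m^2 = 266.875 km^2

266.875 km^2


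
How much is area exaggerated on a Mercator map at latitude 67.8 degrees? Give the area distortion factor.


area_distortion = 1/cos^2(67.8) = 7.005

7.005


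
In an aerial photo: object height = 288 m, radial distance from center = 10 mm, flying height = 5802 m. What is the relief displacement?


d = h * r / H = 288 * 10 / 5802 = 0.5 mm

0.5 mm


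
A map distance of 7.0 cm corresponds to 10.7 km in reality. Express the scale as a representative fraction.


ground = 10.7 km = 1070000 cm; RF denominator = ground / map = 1070000 / 7.0 ≈ 152857; RF = 1:152857

1:152857


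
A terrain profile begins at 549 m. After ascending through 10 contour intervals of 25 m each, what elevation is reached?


elevation = 549 + 10 * 25 = 799 m

799 m


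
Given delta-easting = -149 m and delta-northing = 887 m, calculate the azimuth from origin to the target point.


az = atan2(-149, 887) = -9.5 deg
adjusted to 0-360: 350.5 degrees

350.5 degrees


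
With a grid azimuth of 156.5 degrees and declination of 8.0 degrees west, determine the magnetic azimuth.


magnetic azimuth = grid azimuth - declination (east +ve)
mag_az = 156.5 - -8.0 = 164.5 degrees

164.5 degrees


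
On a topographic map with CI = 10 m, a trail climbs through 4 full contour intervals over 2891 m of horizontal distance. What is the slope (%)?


elevation change = 4 * 10 = 40 m
slope = 40 / 2891 * 100 = 1.4%

1.4%


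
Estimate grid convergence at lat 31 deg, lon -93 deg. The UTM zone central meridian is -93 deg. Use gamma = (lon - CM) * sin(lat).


gamma = (-93 - -93) * sin(31) = 0 * 0.515038 = 0.0 degrees

0.0 degrees


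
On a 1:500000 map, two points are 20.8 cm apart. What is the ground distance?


ground = 20.8 cm * 500000 / 100 = 104000.0 m = 104.0 km

104.0 km


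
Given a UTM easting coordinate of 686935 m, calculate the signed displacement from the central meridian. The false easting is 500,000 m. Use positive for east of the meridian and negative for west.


displacement = 686935 - 500000 = 186935 m

186935 m


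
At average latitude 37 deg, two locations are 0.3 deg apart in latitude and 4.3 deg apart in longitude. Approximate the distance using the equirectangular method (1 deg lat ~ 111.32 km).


dlat_km = 0.3 * 111.32 = 33.396
dlon_km = 4.3 * 111.32 * cos(37) ≈ 382.288
dist = sqrt(33.396^2 + 382.288^2) ≈ 383.7 km

383.7 km


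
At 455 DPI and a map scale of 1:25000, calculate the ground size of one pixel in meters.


pixel_cm = 2.54 / 455 ≈ 0.005582 cm
ground = pixel_cm * 25000 / 100 = 2.54 * 25000 / (455 * 100) = 63500 / 45500 ≈ 1.4 m

1.4 m


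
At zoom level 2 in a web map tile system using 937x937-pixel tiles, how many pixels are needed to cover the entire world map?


tiles per axis = 2^2 = 4
total tiles = 4^2 = 16
pixels per axis = 4 * 937 = 3748
total pixels = 3748^2 = 14047504

14047504 pixels


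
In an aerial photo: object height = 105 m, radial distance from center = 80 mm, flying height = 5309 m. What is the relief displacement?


d = h * r / H = 105 * 80 / 5309 = 1.58 mm

1.58 mm


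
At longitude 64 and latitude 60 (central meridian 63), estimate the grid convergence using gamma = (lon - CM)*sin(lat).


gamma = (64 - 63) * sin(60) = 1 * 0.866025 = 0.866 degrees

0.866 degrees


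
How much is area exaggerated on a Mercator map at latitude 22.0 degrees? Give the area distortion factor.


area_distortion = 1/cos^2(22.0) = 1.163

1.163


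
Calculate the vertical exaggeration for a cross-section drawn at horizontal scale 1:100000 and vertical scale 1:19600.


VE = horizontal_scale / vertical_scale = 100000 / 19600 ≈ 5.1

5.1x


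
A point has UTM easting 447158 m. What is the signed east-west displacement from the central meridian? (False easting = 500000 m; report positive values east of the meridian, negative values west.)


displacement = 447158 - 500000 = -52842 m

-52842 m


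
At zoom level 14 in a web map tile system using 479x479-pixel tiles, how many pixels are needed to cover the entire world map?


tiles per axis = 2^14 = 16384
total tiles = 16384^2 = 268435456
pixels per axis = 16384 * 479 = 7847936
total pixels = 7847936^2 = 61590099460096

61590099460096 pixels


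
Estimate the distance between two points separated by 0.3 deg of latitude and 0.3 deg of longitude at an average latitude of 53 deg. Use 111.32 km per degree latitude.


dlat_km = 0.3 * 111.32 = 33.396
dlon_km = 0.3 * 111.32 * cos(53) ≈ 20.098
dist = sqrt(33.396^2 + 20.098^2) ≈ 39.0 km

39.0 km


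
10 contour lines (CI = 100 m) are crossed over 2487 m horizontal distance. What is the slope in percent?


elevation change = 10 * 100 = 1000 m
slope = 1000 / 2487 * 100 = 40.2%

40.2%


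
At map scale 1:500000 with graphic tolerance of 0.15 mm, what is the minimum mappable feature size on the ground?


ground = 0.15 mm * 500000 / 1000 = 75.0 m

75.0 m


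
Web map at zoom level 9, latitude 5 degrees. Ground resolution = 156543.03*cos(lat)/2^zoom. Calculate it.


res = 156543.03 * cos(5) / 2^9 = 156543.03 * 0.9961947 / 512 = 304.58 m/pixel

304.58 m/pixel


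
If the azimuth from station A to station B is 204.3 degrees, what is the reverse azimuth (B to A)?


back azimuth = (204.3 + 180) mod 360 = 24.3 degrees

24.3 degrees


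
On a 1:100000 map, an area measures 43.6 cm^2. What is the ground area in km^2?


ground_area = 43.6 * (100000/100)^2 = 43600000.0 m^2 = 43.6 km^2

43.6 km^2


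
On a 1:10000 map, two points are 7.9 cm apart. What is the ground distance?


ground = 7.9 cm * 10000 / 100 = 790.0 m

790.0 m


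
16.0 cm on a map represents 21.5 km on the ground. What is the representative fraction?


ground = 21.5 km = 2150000 cm; RF denominator = ground / map = 2150000 / 16.0 = 134375; RF = 1:134375

1:134375


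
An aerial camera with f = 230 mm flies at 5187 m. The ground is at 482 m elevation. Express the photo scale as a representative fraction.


scale = f / (H - h) = 230 mm / 4705 m = 230 / 4705000 = 1:20457

1:20457


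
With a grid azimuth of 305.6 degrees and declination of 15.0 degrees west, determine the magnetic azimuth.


magnetic azimuth = grid azimuth - declination (east +ve)
mag_az = 305.6 - -15.0 = 320.6 degrees

320.6 degrees


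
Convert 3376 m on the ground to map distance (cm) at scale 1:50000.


map_cm = 3376 * 100 / 50000 = 6.752 cm ≈ 6.75 cm

6.75 cm


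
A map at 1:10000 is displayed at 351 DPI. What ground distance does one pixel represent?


pixel_cm = 2.54 / 351 ≈ 0.007236 cm
ground = pixel_cm * 10000 / 100 = 2.54 * 10000 / (351 * 100) = 25400 / 35100 ≈ 0.72 m

0.72 m


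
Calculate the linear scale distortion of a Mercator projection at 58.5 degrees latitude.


SF = 1 / cos(58.5) = 1 / 0.522499 = 1.914

1.914


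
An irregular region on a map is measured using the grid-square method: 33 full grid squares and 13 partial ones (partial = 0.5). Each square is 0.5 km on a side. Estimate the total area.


effective squares = 33 + 13 * 0.5 = 39.5
area = 39.5 * 0.25 = 9.875 km^2

9.875 km^2


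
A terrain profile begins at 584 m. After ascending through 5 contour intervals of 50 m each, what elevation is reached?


elevation = 584 + 5 * 50 = 834 m

834 m


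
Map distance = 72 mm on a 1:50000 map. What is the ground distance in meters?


ground = 72 mm * 50000 / 1000 = 3600.0 m

3600.0 m


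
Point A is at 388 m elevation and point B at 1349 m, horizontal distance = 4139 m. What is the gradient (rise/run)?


gradient = (1349 - 388) / 4139 = 961 / 4139 = 0.2322

0.2322


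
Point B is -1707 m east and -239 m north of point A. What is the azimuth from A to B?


az = atan2(-1707, -239) = -98.0 deg
adjusted to 0-360: 262.0 degrees

262.0 degrees


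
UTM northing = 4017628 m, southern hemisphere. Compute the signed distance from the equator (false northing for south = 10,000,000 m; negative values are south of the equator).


For southern: actual = 4017628 - 10000000 = -5982372 m

-5982372 m


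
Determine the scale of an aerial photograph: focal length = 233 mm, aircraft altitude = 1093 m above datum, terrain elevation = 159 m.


scale = f / (H - h) = 233 mm / 934 m = 233 / 934000 = 1:4009

1:4009


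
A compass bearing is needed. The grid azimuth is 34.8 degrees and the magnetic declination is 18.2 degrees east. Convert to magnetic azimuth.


magnetic azimuth = grid azimuth - declination (east +ve)
mag_az = 34.8 - 18.2 = 16.6 degrees

16.6 degrees


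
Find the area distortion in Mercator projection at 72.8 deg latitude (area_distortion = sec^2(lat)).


area_distortion = 1/cos^2(72.8) = 11.436

11.436


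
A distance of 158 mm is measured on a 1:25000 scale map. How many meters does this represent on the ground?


ground = 158 mm * 25000 / 1000 = 3950.0 m

3950.0 m


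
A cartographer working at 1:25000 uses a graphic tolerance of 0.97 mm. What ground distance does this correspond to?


ground = 0.97 mm * 25000 / 1000 = 24.25 m

24.25 m


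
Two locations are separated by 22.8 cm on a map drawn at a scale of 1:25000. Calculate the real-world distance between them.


ground = 22.8 cm * 25000 / 100 = 5700.0 m = 5.7 km

5.7 km


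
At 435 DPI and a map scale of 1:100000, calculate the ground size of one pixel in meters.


pixel_cm = 2.54 / 435 ≈ 0.005839 cm
ground = pixel_cm * 100000 / 100 = 2.54 * 100000 / (435 * 100) = 254000 / 43500 ≈ 5.84 m

5.84 m


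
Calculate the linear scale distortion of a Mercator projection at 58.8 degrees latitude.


SF = 1 / cos(58.8) = 1 / 0.518027 = 1.93

1.93


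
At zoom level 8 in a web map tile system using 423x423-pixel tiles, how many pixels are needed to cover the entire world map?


tiles per axis = 2^8 = 256
total tiles = 256^2 = 65536
pixels per axis = 256 * 423 = 108288
total pixels = 108288^2 = 11726290944

11726290944 pixels


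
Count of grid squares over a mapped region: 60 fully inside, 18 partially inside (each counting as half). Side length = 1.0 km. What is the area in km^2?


effective squares = 60 + 18 * 0.5 = 69.0
area = 69.0 * 1.0 = 69.0 km^2

69.0 km^2


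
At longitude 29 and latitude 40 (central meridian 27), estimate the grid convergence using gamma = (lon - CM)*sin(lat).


gamma = (29 - 27) * sin(40) = 2 * 0.642788 = 1.286 degrees

1.286 degrees


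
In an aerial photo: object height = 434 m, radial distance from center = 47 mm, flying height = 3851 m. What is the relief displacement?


d = h * r / H = 434 * 47 / 3851 = 5.3 mm

5.3 mm


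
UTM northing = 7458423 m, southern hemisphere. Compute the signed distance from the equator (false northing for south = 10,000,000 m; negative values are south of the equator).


For southern: actual = 7458423 - 10000000 = -2541577 m

-2541577 m


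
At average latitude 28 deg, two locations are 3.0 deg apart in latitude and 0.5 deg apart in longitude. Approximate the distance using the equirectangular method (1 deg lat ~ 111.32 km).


dlat_km = 3.0 * 111.32 = 333.96
dlon_km = 0.5 * 111.32 * cos(28) ≈ 49.145
dist = sqrt(333.96^2 + 49.145^2) ≈ 337.6 km

337.6 km


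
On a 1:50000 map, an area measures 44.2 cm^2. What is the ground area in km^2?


ground_area = 44.2 * (50000/100)^2 = 11050000.0 m^2 = 11.05 km^2

11.05 km^2


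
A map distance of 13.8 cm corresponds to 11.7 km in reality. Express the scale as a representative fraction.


ground = 11.7 km = 1170000 cm; RF denominator = ground / map = 1170000 / 13.8 ≈ 84783; RF = 1:84783

1:84783


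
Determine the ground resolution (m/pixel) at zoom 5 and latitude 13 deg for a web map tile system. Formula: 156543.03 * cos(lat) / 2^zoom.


res = 156543.03 * cos(13) / 2^5 = 156543.03 * 0.97437006 / 32 = 4766.59 m/pixel

4766.59 m/pixel


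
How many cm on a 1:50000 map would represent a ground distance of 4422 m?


map_cm = 4422 * 100 / 50000 = 8.844 cm ≈ 8.84 cm

8.84 cm


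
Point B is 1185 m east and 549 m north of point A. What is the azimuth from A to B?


az = atan2(1185, 549) = 65.1 deg
adjusted to 0-360: 65.1 degrees

65.1 degrees


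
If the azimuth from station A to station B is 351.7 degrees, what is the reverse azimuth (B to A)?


back azimuth = (351.7 + 180) mod 360 = 171.7 degrees

171.7 degrees


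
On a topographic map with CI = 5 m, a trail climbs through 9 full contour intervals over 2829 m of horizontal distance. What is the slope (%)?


elevation change = 9 * 5 = 45 m
slope = 45 / 2829 * 100 = 1.6%

1.6%


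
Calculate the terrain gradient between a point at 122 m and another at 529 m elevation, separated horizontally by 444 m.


gradient = (529 - 122) / 444 = 407 / 444 = 0.9167

0.9167


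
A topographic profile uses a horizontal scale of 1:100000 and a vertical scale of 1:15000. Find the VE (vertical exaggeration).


VE = horizontal_scale / vertical_scale = 100000 / 15000 ≈ 6.7

6.7x


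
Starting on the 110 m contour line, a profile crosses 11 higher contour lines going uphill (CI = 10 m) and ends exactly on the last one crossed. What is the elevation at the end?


elevation = 110 + 11 * 10 = 220 m

220 m


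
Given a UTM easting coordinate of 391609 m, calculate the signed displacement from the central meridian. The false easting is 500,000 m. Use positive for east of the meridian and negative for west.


displacement = 391609 - 500000 = -108391 m

-108391 m


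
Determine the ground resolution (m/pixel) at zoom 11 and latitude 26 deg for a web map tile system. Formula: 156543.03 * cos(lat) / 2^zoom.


res = 156543.03 * cos(26) / 2^11 = 156543.03 * 0.89879405 / 2048 = 68.7 m/pixel

68.7 m/pixel


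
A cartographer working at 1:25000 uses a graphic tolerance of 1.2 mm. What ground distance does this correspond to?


ground = 1.2 mm * 25000 / 1000 = 30.0 m

30.0 m


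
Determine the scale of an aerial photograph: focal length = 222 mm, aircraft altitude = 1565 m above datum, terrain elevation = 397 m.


scale = f / (H - h) = 222 mm / 1168 m = 222 / 1168000 = 1:5261

1:5261


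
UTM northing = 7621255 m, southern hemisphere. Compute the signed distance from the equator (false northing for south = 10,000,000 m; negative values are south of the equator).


For southern: actual = 7621255 - 10000000 = -2378745 m

-2378745 m


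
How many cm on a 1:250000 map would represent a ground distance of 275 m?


map_cm = 275 * 100 / 250000 = 0.11 cm

0.11 cm


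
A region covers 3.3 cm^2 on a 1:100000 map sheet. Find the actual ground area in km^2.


ground_area = 3.3 * (100000/100)^2 = 3300000.0 m^2 = 3.3 km^2

3.3 km^2


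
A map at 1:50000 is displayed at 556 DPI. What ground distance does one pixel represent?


pixel_cm = 2.54 / 556 ≈ 0.004568 cm
ground = pixel_cm * 50000 / 100 = 2.54 * 50000 / (556 * 100) = 127000 / 55600 ≈ 2.28 m

2.28 m


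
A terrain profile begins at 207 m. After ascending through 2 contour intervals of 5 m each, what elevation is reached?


elevation = 207 + 2 * 5 = 217 m

217 m


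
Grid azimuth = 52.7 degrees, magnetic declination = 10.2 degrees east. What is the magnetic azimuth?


magnetic azimuth = grid azimuth - declination (east +ve)
mag_az = 52.7 - 10.2 = 42.5 degrees

42.5 degrees


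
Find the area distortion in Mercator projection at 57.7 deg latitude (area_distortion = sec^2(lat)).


area_distortion = 1/cos^2(57.7) = 3.502

3.502


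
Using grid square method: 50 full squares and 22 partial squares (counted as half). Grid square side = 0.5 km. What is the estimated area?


effective squares = 50 + 22 * 0.5 = 61.0
area = 61.0 * 0.25 = 15.25 km^2

15.25 km^2


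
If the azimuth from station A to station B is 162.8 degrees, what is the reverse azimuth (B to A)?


back azimuth = (162.8 + 180) mod 360 = 342.8 degrees

342.8 degrees


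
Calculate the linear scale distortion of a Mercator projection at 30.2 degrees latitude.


SF = 1 / cos(30.2) = 1 / 0.864275 = 1.157

1.157


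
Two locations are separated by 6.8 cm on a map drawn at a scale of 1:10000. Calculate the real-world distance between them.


ground = 6.8 cm * 10000 / 100 = 680.0 m

680.0 m


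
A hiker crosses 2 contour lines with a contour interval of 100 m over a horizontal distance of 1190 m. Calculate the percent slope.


elevation change = 2 * 100 = 200 m
slope = 200 / 1190 * 100 = 16.8%

16.8%


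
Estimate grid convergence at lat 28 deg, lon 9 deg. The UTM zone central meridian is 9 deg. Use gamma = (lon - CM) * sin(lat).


gamma = (9 - 9) * sin(28) = 0 * 0.469472 = 0.0 degrees

0.0 degrees


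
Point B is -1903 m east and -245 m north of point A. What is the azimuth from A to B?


az = atan2(-1903, -245) = -97.3 deg
adjusted to 0-360: 262.7 degrees

262.7 degrees


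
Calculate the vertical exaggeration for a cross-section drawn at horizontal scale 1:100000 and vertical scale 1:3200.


VE = horizontal_scale / vertical_scale = 100000 / 3200 = 31.25

31.25x


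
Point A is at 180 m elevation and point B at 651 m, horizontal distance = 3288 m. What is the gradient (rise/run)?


gradient = (651 - 180) / 3288 = 471 / 3288 = 0.1432

0.1432


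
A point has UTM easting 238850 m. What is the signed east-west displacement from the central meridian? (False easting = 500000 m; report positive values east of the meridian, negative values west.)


displacement = 238850 - 500000 = -261150 m

-261150 m


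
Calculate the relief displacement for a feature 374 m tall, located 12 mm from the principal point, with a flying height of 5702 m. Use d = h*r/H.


d = h * r / H = 374 * 12 / 5702 = 0.79 mm

0.79 mm


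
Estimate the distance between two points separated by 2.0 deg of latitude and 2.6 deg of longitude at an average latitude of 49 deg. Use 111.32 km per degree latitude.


dlat_km = 2.0 * 111.32 = 222.64
dlon_km = 2.6 * 111.32 * cos(49) ≈ 189.884
dist = sqrt(222.64^2 + 189.884^2) ≈ 292.6 km

292.6 km


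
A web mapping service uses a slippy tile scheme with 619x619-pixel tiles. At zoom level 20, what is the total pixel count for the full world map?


tiles per axis = 2^20 = 1048576
total tiles = 1048576^2 = 1099511627776
pixels per axis = 1048576 * 619 = 649068544
total pixels = 649068544^2 = 421289974810279936

421289974810279936 pixels


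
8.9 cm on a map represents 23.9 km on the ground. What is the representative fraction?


ground = 23.9 km = 2390000 cm; RF denominator = ground / map = 2390000 / 8.9 ≈ 268539; RF = 1:268539

1:268539


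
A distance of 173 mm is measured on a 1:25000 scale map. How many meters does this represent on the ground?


ground = 173 mm * 25000 / 1000 = 4325.0 m

4325.0 m


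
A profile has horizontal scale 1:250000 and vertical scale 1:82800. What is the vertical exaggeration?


VE = horizontal_scale / vertical_scale = 250000 / 82800 ≈ 3.0

3.0x


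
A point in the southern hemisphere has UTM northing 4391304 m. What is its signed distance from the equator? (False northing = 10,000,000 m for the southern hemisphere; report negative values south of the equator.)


For southern: actual = 4391304 - 10000000 = -5608696 m

-5608696 m


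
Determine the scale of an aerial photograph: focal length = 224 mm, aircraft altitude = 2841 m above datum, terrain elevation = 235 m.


scale = f / (H - h) = 224 mm / 2606 m = 224 / 2606000 = 1:11634

1:11634


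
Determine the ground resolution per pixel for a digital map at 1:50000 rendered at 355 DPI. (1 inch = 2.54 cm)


pixel_cm = 2.54 / 355 ≈ 0.007155 cm
ground = pixel_cm * 50000 / 100 = 2.54 * 50000 / (355 * 100) = 127000 / 35500 ≈ 3.58 m

3.58 m


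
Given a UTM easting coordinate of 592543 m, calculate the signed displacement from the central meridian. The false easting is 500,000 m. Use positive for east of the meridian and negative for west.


displacement = 592543 - 500000 = 92543 m

92543 m


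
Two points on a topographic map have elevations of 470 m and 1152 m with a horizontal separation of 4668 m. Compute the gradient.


gradient = (1152 - 470) / 4668 = 682 / 4668 = 0.1461

0.1461


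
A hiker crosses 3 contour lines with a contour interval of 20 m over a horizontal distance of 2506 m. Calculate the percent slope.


elevation change = 3 * 20 = 60 m
slope = 60 / 2506 * 100 = 2.4%

2.4%


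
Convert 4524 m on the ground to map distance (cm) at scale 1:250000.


map_cm = 4524 * 100 / 250000 = 1.8096 cm ≈ 1.81 cm

1.81 cm


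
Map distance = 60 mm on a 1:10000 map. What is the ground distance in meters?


ground = 60 mm * 10000 / 1000 = 600.0 m

600.0 m


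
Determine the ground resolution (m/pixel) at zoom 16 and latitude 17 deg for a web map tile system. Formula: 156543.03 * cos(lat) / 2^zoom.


res = 156543.03 * cos(17) / 2^16 = 156543.03 * 0.95630476 / 65536 = 2.28 m/pixel

2.28 m/pixel


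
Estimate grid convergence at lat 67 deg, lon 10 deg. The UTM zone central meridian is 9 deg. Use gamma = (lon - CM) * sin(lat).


gamma = (10 - 9) * sin(67) = 1 * 0.920505 = 0.921 degrees

0.921 degrees


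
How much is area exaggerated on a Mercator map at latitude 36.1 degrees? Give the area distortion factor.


area_distortion = 1/cos^2(36.1) = 1.532

1.532


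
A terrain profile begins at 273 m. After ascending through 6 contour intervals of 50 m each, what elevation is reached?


elevation = 273 + 6 * 50 = 573 m

573 m


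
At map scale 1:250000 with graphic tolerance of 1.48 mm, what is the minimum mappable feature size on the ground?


ground = 1.48 mm * 250000 / 1000 = 370.0 m

370.0 m


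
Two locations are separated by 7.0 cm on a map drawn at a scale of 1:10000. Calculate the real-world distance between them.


ground = 7.0 cm * 10000 / 100 = 700.0 m

700.0 m


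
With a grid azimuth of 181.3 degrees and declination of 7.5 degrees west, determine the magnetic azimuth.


magnetic azimuth = grid azimuth - declination (east +ve)
mag_az = 181.3 - -7.5 = 188.8 degrees

188.8 degrees


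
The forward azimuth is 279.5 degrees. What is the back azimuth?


back azimuth = (279.5 + 180) mod 360 = 99.5 degrees

99.5 degrees


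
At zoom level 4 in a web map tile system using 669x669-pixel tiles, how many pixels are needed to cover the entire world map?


tiles per axis = 2^4 = 16
total tiles = 16^2 = 256
pixels per axis = 16 * 669 = 10704
total pixels = 10704^2 = 114575616

114575616 pixels


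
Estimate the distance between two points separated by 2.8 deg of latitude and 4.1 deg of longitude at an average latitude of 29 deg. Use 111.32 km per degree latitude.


dlat_km = 2.8 * 111.32 = 311.696
dlon_km = 4.1 * 111.32 * cos(29) ≈ 399.187
dist = sqrt(311.696^2 + 399.187^2) ≈ 506.5 km

506.5 km


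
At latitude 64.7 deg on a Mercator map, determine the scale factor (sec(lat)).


SF = 1 / cos(64.7) = 1 / 0.427358 = 2.34

2.34


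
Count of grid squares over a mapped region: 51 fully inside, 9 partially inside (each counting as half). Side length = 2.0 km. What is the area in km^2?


effective squares = 51 + 9 * 0.5 = 55.5
area = 55.5 * 4.0 = 222.0 km^2

222.0 km^2


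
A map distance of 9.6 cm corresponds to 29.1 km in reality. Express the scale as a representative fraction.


ground = 29.1 km = 2910000 cm; RF denominator = ground / map = 2910000 / 9.6 = 303125; RF = 1:303125

1:303125


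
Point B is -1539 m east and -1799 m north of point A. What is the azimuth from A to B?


az = atan2(-1539, -1799) = -139.5 deg
adjusted to 0-360: 220.5 degrees

220.5 degrees


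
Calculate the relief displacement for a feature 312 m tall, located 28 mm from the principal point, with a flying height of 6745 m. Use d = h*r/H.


d = h * r / H = 312 * 28 / 6745 = 1.3 mm

1.3 mm


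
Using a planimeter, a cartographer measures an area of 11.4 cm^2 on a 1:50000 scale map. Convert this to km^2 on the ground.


ground_area = 11.4 * (50000/100)^2 = 2850000.0 m^2 = 2.85 km^2

2.85 km^2


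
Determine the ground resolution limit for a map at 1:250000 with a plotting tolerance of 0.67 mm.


ground = 0.67 mm * 250000 / 1000 = 167.5 m

167.5 m


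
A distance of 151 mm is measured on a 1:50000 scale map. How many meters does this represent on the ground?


ground = 151 mm * 50000 / 1000 = 7550.0 m

7550.0 m


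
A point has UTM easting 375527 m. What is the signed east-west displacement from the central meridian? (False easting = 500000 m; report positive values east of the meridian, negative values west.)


displacement = 375527 - 500000 = -124473 m

-124473 m


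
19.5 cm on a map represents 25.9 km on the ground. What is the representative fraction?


ground = 25.9 km = 2590000 cm; RF denominator = ground / map = 2590000 / 19.5 ≈ 132821; RF = 1:132821

1:132821


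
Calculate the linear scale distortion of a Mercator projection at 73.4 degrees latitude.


SF = 1 / cos(73.4) = 1 / 0.285688 = 3.5

3.5


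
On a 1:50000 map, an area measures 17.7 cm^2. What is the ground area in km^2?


ground_area = 17.7 * (50000/100)^2 = 4425000.0 m^2 = 4.425 km^2

4.425 km^2


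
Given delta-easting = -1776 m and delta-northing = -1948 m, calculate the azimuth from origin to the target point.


az = atan2(-1776, -1948) = -137.6 deg
adjusted to 0-360: 222.4 degrees

222.4 degrees


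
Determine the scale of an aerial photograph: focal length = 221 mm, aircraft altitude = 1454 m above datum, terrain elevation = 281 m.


scale = f / (H - h) = 221 mm / 1173 m = 221 / 1173000 = 1:5308

1:5308


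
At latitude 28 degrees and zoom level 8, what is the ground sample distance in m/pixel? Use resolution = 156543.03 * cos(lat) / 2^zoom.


res = 156543.03 * cos(28) / 2^8 = 156543.03 * 0.88294759 / 256 = 539.92 m/pixel

539.92 m/pixel


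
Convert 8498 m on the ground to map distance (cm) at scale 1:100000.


map_cm = 8498 * 100 / 100000 = 8.498 cm ≈ 8.5 cm

8.5 cm


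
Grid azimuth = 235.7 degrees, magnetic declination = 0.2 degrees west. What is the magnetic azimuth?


magnetic azimuth = grid azimuth - declination (east +ve)
mag_az = 235.7 - -0.2 = 235.9 degrees

235.9 degrees


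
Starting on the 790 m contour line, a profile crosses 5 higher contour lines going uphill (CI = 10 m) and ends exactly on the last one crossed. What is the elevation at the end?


elevation = 790 + 5 * 10 = 840 m

840 m


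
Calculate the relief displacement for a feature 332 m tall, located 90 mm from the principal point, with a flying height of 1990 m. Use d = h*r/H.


d = h * r / H = 332 * 90 / 1990 = 15.02 mm

15.02 mm


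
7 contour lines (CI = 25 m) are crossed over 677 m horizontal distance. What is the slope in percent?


elevation change = 7 * 25 = 175 m
slope = 175 / 677 * 100 = 25.8%

25.8%


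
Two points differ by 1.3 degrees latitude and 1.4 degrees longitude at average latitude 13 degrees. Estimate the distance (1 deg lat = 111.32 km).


dlat_km = 1.3 * 111.32 = 144.716
dlon_km = 1.4 * 111.32 * cos(13) ≈ 151.854
dist = sqrt(144.716^2 + 151.854^2) ≈ 209.8 km

209.8 km


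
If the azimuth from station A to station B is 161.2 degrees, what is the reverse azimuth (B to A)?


back azimuth = (161.2 + 180) mod 360 = 341.2 degrees

341.2 degrees


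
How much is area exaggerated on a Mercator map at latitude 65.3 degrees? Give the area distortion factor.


area_distortion = 1/cos^2(65.3) = 5.727

5.727


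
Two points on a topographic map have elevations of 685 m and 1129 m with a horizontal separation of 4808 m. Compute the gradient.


gradient = (1129 - 685) / 4808 = 444 / 4808 = 0.0923

0.0923


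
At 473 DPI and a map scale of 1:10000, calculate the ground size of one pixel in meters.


pixel_cm = 2.54 / 473 ≈ 0.00537 cm
ground = pixel_cm * 10000 / 100 = 2.54 * 10000 / (473 * 100) = 25400 / 47300 ≈ 0.54 m

0.54 m


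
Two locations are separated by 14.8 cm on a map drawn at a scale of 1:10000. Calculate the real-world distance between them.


ground = 14.8 cm * 10000 / 100 = 1480.0 m = 1.48 km

1.48 km


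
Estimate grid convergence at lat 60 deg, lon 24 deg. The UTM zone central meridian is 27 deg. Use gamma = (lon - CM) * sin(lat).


gamma = (24 - 27) * sin(60) = -3 * 0.866025 = -2.598 degrees

-2.598 degrees


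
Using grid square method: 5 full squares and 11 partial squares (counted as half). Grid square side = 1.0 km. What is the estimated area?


effective squares = 5 + 11 * 0.5 = 10.5
area = 10.5 * 1.0 = 10.5 km^2

10.5 km^2


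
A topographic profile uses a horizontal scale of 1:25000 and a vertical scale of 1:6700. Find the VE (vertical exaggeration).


VE = horizontal_scale / vertical_scale = 25000 / 6700 ≈ 3.7

3.7x


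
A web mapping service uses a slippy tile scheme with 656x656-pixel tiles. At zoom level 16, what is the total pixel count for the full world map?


tiles per axis = 2^16 = 65536
total tiles = 65536^2 = 4294967296
pixels per axis = 65536 * 656 = 42991616
total pixels = 42991616^2 = 1848279046291456

1848279046291456 pixels


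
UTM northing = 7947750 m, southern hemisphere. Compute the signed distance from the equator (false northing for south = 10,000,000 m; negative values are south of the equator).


For southern: actual = 7947750 - 10000000 = -2052250 m

-2052250 m


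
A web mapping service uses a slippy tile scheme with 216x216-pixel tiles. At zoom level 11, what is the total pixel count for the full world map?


tiles per axis = 2^11 = 2048
total tiles = 2048^2 = 4194304
pixels per axis = 2048 * 216 = 442368
total pixels = 442368^2 = 195689447424

195689447424 pixels


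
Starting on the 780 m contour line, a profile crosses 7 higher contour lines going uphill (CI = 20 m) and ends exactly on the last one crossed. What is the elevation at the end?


elevation = 780 + 7 * 20 = 920 m

920 m


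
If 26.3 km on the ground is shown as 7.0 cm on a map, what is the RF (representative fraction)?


ground = 26.3 km = 2630000 cm; RF denominator = ground / map = 2630000 / 7.0 ≈ 375714; RF = 1:375714

1:375714


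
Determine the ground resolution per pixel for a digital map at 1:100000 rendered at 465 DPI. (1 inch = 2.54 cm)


pixel_cm = 2.54 / 465 ≈ 0.005462 cm
ground = pixel_cm * 100000 / 100 = 2.54 * 100000 / (465 * 100) = 254000 / 46500 ≈ 5.46 m

5.46 m


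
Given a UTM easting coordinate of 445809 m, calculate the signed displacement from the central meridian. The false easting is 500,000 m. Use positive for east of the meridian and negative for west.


displacement = 445809 - 500000 = -54191 m

-54191 m


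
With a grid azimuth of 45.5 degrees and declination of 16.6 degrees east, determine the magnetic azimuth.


magnetic azimuth = grid azimuth - declination (east +ve)
mag_az = 45.5 - 16.6 = 28.9 degrees

28.9 degrees


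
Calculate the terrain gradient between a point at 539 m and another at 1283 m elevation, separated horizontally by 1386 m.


gradient = (1283 - 539) / 1386 = 744 / 1386 = 0.5368

0.5368


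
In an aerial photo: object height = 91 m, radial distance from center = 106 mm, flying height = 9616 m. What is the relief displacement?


d = h * r / H = 91 * 106 / 9616 = 1.0 mm

1.0 mm


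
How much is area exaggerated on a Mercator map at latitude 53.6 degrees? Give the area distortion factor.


area_distortion = 1/cos^2(53.6) = 2.84

2.84


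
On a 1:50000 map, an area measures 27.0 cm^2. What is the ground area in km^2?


ground_area = 27.0 * (50000/100)^2 = 6750000.0 m^2 = 6.75 km^2

6.75 km^2


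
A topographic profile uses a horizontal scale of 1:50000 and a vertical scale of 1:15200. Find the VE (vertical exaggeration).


VE = horizontal_scale / vertical_scale = 50000 / 15200 ≈ 3.3

3.3x


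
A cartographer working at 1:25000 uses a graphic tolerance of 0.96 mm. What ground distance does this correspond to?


ground = 0.96 mm * 25000 / 1000 = 24.0 m

24.0 m


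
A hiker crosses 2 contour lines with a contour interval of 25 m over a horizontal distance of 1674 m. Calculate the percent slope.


elevation change = 2 * 25 = 50 m
slope = 50 / 1674 * 100 = 3.0%

3.0%


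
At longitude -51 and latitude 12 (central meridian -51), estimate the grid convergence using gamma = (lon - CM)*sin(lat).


gamma = (-51 - -51) * sin(12) = 0 * 0.207912 = 0.0 degrees

0.0 degrees


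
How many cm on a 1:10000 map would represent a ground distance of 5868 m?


map_cm = 5868 * 100 / 10000 = 58.68 cm

58.68 cm


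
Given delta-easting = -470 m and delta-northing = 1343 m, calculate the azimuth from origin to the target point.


az = atan2(-470, 1343) = -19.3 deg
adjusted to 0-360: 340.7 degrees

340.7 degrees


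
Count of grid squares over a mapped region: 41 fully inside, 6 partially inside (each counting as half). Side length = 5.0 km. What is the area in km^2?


effective squares = 41 + 6 * 0.5 = 44.0
area = 44.0 * 25.0 = 1100.0 km^2

1100.0 km^2


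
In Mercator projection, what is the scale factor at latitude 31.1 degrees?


SF = 1 / cos(31.1) = 1 / 0.856267 = 1.168

1.168


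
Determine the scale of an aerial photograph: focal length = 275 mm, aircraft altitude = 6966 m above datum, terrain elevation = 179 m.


scale = f / (H - h) = 275 mm / 6787 m = 275 / 6787000 = 1:24680

1:24680


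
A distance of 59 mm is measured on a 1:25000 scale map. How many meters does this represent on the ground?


ground = 59 mm * 25000 / 1000 = 1475.0 m

1475.0 m


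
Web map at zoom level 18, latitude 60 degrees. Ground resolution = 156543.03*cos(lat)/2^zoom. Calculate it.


res = 156543.03 * cos(60) / 2^18 = 156543.03 * 0.5 / 262144 = 0.3 m/pixel

0.3 m/pixel


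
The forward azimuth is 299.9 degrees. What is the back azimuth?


back azimuth = (299.9 + 180) mod 360 = 119.9 degrees

119.9 degrees


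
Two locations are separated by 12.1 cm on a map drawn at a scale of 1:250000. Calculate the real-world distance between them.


ground = 12.1 cm * 250000 / 100 = 30250.0 m = 30.25 km

30.25 km


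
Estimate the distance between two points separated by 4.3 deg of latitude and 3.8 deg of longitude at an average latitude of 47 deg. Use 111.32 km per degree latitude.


dlat_km = 4.3 * 111.32 = 478.676
dlon_km = 3.8 * 111.32 * cos(47) ≈ 288.496
dist = sqrt(478.676^2 + 288.496^2) ≈ 558.9 km

558.9 km


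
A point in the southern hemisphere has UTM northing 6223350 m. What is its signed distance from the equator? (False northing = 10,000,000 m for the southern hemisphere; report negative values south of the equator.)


For southern: actual = 6223350 - 10000000 = -3776650 m

-3776650 m


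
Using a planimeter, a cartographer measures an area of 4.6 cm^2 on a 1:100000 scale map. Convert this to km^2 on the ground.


ground_area = 4.6 * (100000/100)^2 = 4600000.0 m^2 = 4.6 km^2

4.6 km^2


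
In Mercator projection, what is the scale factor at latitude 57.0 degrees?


SF = 1 / cos(57.0) = 1 / 0.544639 = 1.836

1.836


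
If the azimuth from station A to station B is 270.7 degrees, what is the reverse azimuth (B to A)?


back azimuth = (270.7 + 180) mod 360 = 90.7 degrees

90.7 degrees


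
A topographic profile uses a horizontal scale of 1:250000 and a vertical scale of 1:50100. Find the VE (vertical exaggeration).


VE = horizontal_scale / vertical_scale = 250000 / 50100 ≈ 5.0

5.0x


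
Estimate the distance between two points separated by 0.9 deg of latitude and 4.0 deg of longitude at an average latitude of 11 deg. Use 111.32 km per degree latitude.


dlat_km = 0.9 * 111.32 = 100.188
dlon_km = 4.0 * 111.32 * cos(11) ≈ 437.099
dist = sqrt(100.188^2 + 437.099^2) ≈ 448.4 km

448.4 km


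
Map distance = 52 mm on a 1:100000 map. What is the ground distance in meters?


ground = 52 mm * 100000 / 1000 = 5200.0 m

5200.0 m


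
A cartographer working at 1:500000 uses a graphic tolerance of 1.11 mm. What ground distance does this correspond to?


ground = 1.11 mm * 500000 / 1000 = 555.0 m

555.0 m


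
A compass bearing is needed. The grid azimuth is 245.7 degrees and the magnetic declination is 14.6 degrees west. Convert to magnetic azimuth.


magnetic azimuth = grid azimuth - declination (east +ve)
mag_az = 245.7 - -14.6 = 260.3 degrees

260.3 degrees


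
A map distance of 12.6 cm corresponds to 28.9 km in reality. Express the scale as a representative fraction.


ground = 28.9 km = 2890000 cm; RF denominator = ground / map = 2890000 / 12.6 ≈ 229365; RF = 1:229365

1:229365


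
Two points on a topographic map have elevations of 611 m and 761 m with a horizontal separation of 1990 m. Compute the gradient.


gradient = (761 - 611) / 1990 = 150 / 1990 = 0.0754

0.0754


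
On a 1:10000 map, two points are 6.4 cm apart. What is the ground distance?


ground = 6.4 cm * 10000 / 100 = 640.0 m

640.0 m


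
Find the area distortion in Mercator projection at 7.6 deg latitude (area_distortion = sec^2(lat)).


area_distortion = 1/cos^2(7.6) = 1.018

1.018


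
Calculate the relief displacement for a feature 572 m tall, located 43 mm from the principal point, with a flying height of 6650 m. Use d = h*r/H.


d = h * r / H = 572 * 43 / 6650 = 3.7 mm

3.7 mm
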